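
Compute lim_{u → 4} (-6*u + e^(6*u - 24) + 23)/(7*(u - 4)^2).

18/7

Direct substitution gives 0/0.
Apply L'Hôpital: lim (6*e^(6*u - 24) - 6)/(14*u - 56), still 0/0.
After 2 applications of L'Hôpital's rule the quotient is (36*e^(6*u - 24))/(14); substituting u = 4 gives 18/7.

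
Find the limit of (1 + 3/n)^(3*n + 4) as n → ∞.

e^(9)

The base → 1 and the exponent → ∞: a 1^∞ form.
Take logarithms: (3n + 4)·ln(1 + 3/n). Since ln(1+u) ~ u for small u, this behaves like (3n)·(3/n) → 9.
So the limit is e^(9).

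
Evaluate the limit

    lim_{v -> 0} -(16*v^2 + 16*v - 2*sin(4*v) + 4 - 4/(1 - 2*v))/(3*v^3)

32/9

Substitution gives 0/0 (the numerator vanishes to order 3).
Expand each term to order v^3: the coefficient of v^3 in -4·1/(1 - 2v) is -32 and in -2·sin(4v) is 64/3.
Lower-order terms cancel with the polynomial part, so the numerator is (-32/3)·v^3 + o(v^3), and the limit is (-32/3)/(-3) = 32/9.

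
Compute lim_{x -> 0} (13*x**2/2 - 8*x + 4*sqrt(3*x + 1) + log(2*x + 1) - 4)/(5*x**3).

Substitution gives 0/0 (the numerator vanishes to order 3).
Expand each term to order x^3: the coefficient of x^3 in ln(1 + 2x) is 8/3 and in 4·√(1 + 3x) is 27/4.
Lower-order terms cancel with the polynomial part, so the numerator is (113/12)·x^3 + o(x^3), and the limit is (113/12)/(5) = 113/60.

113/60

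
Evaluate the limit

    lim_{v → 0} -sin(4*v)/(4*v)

Substitution gives 0/0.
Write it as (4/(-4))·sin(4v)/(4v); since sin(u)/u → 1, the limit is -1.

-1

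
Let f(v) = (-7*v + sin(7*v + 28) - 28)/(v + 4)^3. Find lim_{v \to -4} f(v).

-343/6

Direct substitution gives 0/0.
Apply L'Hôpital: lim (7*cos(7*v + 28) - 7)/(3*(v + 4)^2), still 0/0.
Apply L'Hôpital: lim (-49*sin(7*v + 28))/(6*v + 24), still 0/0.
After 3 applications of L'Hôpital's rule the quotient is (-343*cos(7*v + 28))/(6); substituting v = -4 gives -343/6.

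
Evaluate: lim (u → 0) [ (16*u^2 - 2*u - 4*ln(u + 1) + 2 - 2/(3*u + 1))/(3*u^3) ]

158/9

Substitution gives 0/0 (the numerator vanishes to order 3).
Expand each term to order u^3: the coefficient of u^3 in -2·1/(1 + 3u) is 54 and in -4·ln(1 + u) is -4/3.
Lower-order terms cancel with the polynomial part, so the numerator is (158/3)·u^3 + o(u^3), and the limit is (158/3)/(3) = 158/9.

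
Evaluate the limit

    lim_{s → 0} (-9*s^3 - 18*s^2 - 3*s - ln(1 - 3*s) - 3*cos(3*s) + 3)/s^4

Substitution gives 0/0 (the numerator vanishes to order 4).
Expand each term to order s^4: the coefficient of s^4 in −ln(1 - 3s) is 81/4 and in -3·cos(3s) is -81/8.
Lower-order terms cancel with the polynomial part, so the numerator is (81/8)·s^4 + o(s^4), and the limit is (81/8)/(1) = 81/8.

81/8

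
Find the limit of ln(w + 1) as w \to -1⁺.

As w → -1⁺, w + 1 → 0⁺ and ln(w + 1) → −∞.
Multiplying by 1 gives -∞.

-∞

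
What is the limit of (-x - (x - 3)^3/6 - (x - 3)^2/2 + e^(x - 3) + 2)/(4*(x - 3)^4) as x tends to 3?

Direct substitution gives 0/0.
Apply L'Hôpital: lim (-x - (x - 3)^2/2 + e^(x - 3) + 2)/(16*(x - 3)^3), still 0/0.
Apply L'Hôpital: lim (-x + e^(x - 3) + 2)/(48*(x - 3)^2), still 0/0.
Apply L'Hôpital: lim (e^(x - 3) - 1)/(96*x - 288), still 0/0.
After 4 applications of L'Hôpital's rule the quotient is (e^(x - 3))/(96); substituting x = 3 gives 1/96.

1/96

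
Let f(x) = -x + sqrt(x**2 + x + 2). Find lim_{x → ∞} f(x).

An ∞ − ∞ form. Rationalising with the conjugate, the difference becomes (x + 2) / (√(x^2 + x + 2) + x).
For large x the denominator behaves like 2·x, so the quotient tends to 1/2 = 1/2.

1/2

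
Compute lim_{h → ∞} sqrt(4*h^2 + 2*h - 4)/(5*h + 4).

For large |h|, √(4*h^2 + 2*h - 4) ≈ √4·|h| and the denominator ≈ 5h.
Since h → +∞, |h| = h, giving √4/(5) = 2/5.

2/5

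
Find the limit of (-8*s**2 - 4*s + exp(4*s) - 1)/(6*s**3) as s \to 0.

Direct substitution gives 0/0.
Apply L'Hôpital: lim (-16*s + 4*e^(4*s) - 4)/(18*s^2), still 0/0.
Apply L'Hôpital: lim (16*e^(4*s) - 16)/(36*s), still 0/0.
After 3 applications of L'Hôpital's rule the quotient is (64*e^(4*s))/(36); substituting s = 0 gives 16/9.

16/9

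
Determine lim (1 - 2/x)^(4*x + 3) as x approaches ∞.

e^(-8)

Write it as [(1 - 2/x)^x]^(4) · (1 - 2/x)^(3). The bracketed term tends to e^(-2) and the second factor to 1, so the limit is e^(-8).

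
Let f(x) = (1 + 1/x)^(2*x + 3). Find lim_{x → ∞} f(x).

e^(2)

The base → 1 and the exponent → ∞: a 1^∞ form.
Take logarithms: (2x + 3)·ln(1 + 1/x). Since ln(1+u) ~ u for small u, this behaves like (2x)·(1/x) → 2.
So the limit is e^(2).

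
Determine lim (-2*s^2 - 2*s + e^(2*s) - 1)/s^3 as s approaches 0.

Direct substitution gives 0/0.
Apply L'Hôpital: lim (-4*s + 2*e^(2*s) - 2)/(3*s^2), still 0/0.
Apply L'Hôpital: lim (4*e^(2*s) - 4)/(6*s), still 0/0.
After 3 applications of L'Hôpital's rule the quotient is (8*e^(2*s))/(6); substituting s = 0 gives 4/3.

4/3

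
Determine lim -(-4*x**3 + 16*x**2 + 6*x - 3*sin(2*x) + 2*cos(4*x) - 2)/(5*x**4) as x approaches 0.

Substitution gives 0/0 (the numerator vanishes to order 4).
Expand each term to order x^4: the coefficient of x^4 in -3·sin(2x) is 0 and in 2·cos(4x) is 64/3.
Lower-order terms cancel with the polynomial part, so the numerator is (64/3)·x^4 + o(x^4), and the limit is (64/3)/(-5) = -64/15.

-64/15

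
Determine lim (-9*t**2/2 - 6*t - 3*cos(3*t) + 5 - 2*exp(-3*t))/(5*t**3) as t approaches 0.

9/5

Substitution gives 0/0 (the numerator vanishes to order 3).
Expand each term to order t^3: the coefficient of t^3 in -3·cos(3t) is 0 and in -2·e^(-3t) is 9.
Lower-order terms cancel with the polynomial part, so the numerator is (9)·t^3 + o(t^3), and the limit is (9)/(5) = 9/5.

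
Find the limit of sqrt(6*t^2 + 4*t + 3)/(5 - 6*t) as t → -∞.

For large |t|, √(6*t^2 + 4*t + 3) ≈ √6·|t| and the denominator ≈ -6t.
Since t → −∞, |t| = −t, giving −√6/(-6) = √(6)/6.

√(6)/6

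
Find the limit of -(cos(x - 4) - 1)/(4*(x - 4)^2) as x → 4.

Direct substitution gives 0/0.
Apply L'Hôpital: lim (-sin(x - 4))/(32 - 8*x), still 0/0.
After 2 applications of L'Hôpital's rule the quotient is (-cos(x - 4))/(-8); substituting x = 4 gives 1/8.

1/8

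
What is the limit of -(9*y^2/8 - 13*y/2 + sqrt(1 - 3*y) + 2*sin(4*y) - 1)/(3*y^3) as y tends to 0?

1105/144

Substitution gives 0/0; apply L'Hôpital's rule 3 times.
After differentiating numerator and denominator 3 times the quotient is (-128*cos(4*y) - 81/(8*(1 - 3*y)^(5/2)))/(-18); at y = 0 this is 1105/144.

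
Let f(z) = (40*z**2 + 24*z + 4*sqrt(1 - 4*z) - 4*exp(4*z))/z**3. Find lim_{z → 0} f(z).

Substitution gives 0/0; apply L'Hôpital's rule 3 times.
After differentiating numerator and denominator 3 times the quotient is (-256*e^(4*z) - 96/(1 - 4*z)^(5/2))/(6); at z = 0 this is -176/3.

-176/3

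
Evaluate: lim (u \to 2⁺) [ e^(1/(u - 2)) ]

As u → 2⁺, 1/(u - 2) → +∞, so e^(1/(u - 2)) → ∞.

∞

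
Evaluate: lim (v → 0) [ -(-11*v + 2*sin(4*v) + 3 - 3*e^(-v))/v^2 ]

3/2

Substitution gives 0/0; apply L'Hôpital's rule 2 times.
After differentiating numerator and denominator 2 times the quotient is (-32*sin(4*v) - 3*e^(-v))/(-2); at v = 0 this is 3/2.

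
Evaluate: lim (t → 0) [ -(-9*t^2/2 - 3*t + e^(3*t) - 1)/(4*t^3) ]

Direct substitution gives 0/0.
Apply L'Hôpital: lim (-9*t + 3*e^(3*t) - 3)/(-12*t^2), still 0/0.
Apply L'Hôpital: lim (9*e^(3*t) - 9)/(-24*t), still 0/0.
After 3 applications of L'Hôpital's rule the quotient is (27*e^(3*t))/(-24); substituting t = 0 gives -9/8.

-9/8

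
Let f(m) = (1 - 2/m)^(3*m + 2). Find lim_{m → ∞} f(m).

The base → 1 and the exponent → ∞: a 1^∞ form.
Take logarithms: (3m + 2)·ln(1 - 2/m). Since ln(1+u) ~ u for small u, this behaves like (3m)·(-2/m) → -6.
So the limit is e^(-6).

e^(-6)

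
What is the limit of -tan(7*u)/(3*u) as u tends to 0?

-7/3

Substitution gives 0/0.
Since tan(θ)/θ → 1 as θ → 0, tan(7u)/(7u) → 1 and the limit is 7/(-3) = -7/3.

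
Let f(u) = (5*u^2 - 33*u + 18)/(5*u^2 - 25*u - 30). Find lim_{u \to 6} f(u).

At u = 6 both the top and bottom vanish — a removable singularity. Factoring out (u - 6) from each leaves (5*u - 3)/(5*u + 5), which at u = 6 equals 27/35.

27/35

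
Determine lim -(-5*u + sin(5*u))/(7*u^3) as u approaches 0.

125/42

Direct substitution gives 0/0.
Apply L'Hôpital: lim (5*cos(5*u) - 5)/(-21*u^2), still 0/0.
Apply L'Hôpital: lim (-25*sin(5*u))/(-42*u), still 0/0.
After 3 applications of L'Hôpital's rule the quotient is (-125*cos(5*u))/(-42); substituting u = 0 gives 125/42.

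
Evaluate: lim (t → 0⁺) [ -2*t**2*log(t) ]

This is a 0·(−∞) form. Rewrite as -2·ln(t) / t^(−2) and apply L'Hôpital:
the derivative quotient is -2·(1/t) / (−2·t^(−3)) = (2/2)·t^2 → 0.

0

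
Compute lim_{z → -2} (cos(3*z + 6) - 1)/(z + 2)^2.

Direct substitution gives 0/0.
Apply L'Hôpital: lim (-3*sin(3*z + 6))/(2*z + 4), still 0/0.
After 2 applications of L'Hôpital's rule the quotient is (-9*cos(3*z + 6))/(2); substituting z = -2 gives -9/2.

-9/2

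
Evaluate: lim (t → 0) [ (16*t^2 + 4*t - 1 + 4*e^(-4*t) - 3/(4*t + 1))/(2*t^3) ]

Substitution gives 0/0 (the numerator vanishes to order 3).
Expand each term to order t^3: the coefficient of t^3 in 4·e^(-4t) is -128/3 and in -3·1/(1 + 4t) is 192.
Lower-order terms cancel with the polynomial part, so the numerator is (448/3)·t^3 + o(t^3), and the limit is (448/3)/(2) = 224/3.

224/3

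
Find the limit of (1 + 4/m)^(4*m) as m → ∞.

e^(16)

Write it as [(1 + 4/m)^m]^(4) · (1 + 4/m)^(0). The bracketed term tends to e^(4) and the second factor to 1, so the limit is e^(16).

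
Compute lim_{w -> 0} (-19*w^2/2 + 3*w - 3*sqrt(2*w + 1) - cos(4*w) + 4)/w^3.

-3/2

Substitution gives 0/0; apply L'Hôpital's rule 3 times.
After differentiating numerator and denominator 3 times the quotient is (-64*sin(4*w) - 9/(2*w + 1)^(5/2))/(6); at w = 0 this is -3/2.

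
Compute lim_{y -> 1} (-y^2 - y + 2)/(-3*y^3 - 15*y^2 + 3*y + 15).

1/12

Direct substitution gives 0/0, so factor. Both numerator and denominator have (y - 1) as a factor.
After cancelling, the expression reduces to (-y - 2)/(-3*y^2 - 18*y - 15).
Substituting y = 1 gives 1/12.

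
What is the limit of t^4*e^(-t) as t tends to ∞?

Write as t^4/e^{1t}, an ∞/∞ form.
Exponential growth dominates any polynomial, so repeated L'Hôpital (or the standard result) gives 0.

0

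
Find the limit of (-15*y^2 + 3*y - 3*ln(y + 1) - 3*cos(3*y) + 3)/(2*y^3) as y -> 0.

Substitution gives 0/0; apply L'Hôpital's rule 3 times.
After differentiating numerator and denominator 3 times the quotient is (-81*sin(3*y) - 6/(y + 1)^3)/(12); at y = 0 this is -1/2.

-1/2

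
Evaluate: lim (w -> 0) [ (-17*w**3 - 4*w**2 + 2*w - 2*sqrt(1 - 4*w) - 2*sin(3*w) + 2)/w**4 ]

20

Substitution gives 0/0; apply L'Hôpital's rule 4 times.
After differentiating numerator and denominator 4 times the quotient is (-162*sin(3*w) + 480/(1 - 4*w)^(7/2))/(24); at w = 0 this is 20.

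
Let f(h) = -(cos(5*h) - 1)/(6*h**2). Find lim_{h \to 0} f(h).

Direct substitution gives 0/0.
Apply L'Hôpital: lim (-5*sin(5*h))/(-12*h), still 0/0.
After 2 applications of L'Hôpital's rule the quotient is (-25*cos(5*h))/(-12); substituting h = 0 gives 25/12.

25/12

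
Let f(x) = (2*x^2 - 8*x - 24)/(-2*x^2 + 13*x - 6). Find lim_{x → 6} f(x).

-16/11

At x = 6 both the top and bottom vanish — a removable singularity. Factoring out (x - 6) from each leaves (2*x + 4)/(1 - 2*x), which at x = 6 equals -16/11.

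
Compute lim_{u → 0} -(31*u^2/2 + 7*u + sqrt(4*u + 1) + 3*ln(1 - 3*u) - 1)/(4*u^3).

23/4

Substitution gives 0/0; apply L'Hôpital's rule 3 times.
After differentiating numerator and denominator 3 times the quotient is (24/(4*u + 1)^(5/2) + 162/(3*u - 1)^3)/(-24); at u = 0 this is 23/4.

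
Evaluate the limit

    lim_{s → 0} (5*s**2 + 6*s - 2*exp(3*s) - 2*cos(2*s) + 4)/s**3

-9

Substitution gives 0/0 (the numerator vanishes to order 3).
Expand each term to order s^3: the coefficient of s^3 in -2·e^(3s) is -9 and in -2·cos(2s) is 0.
Lower-order terms cancel with the polynomial part, so the numerator is (-9)·s^3 + o(s^3), and the limit is (-9)/(1) = -9.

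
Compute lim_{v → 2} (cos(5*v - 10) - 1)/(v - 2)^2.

-25/2

Direct substitution gives 0/0.
Apply L'Hôpital: lim (-5*sin(5*v - 10))/(2*v - 4), still 0/0.
After 2 applications of L'Hôpital's rule the quotient is (-25*cos(5*v - 10))/(2); substituting v = 2 gives -25/2.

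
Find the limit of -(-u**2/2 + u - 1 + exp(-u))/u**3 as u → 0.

Direct substitution gives 0/0.
Apply L'Hôpital: lim (-u + 1 - e^(-u))/(-3*u^2), still 0/0.
Apply L'Hôpital: lim (-1 + e^(-u))/(-6*u), still 0/0.
After 3 applications of L'Hôpital's rule the quotient is (-e^(-u))/(-6); substituting u = 0 gives 1/6.

1/6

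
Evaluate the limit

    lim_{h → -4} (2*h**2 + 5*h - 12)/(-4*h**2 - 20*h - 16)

-11/12

At h = -4 both the top and bottom vanish — a removable singularity. Factoring out (h + 4) from each leaves (2*h - 3)/(-4*h - 4), which at h = -4 equals -11/12.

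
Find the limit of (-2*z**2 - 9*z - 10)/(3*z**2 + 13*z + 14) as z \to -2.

-1

Direct substitution gives 0/0, so factor. Both numerator and denominator have (z + 2) as a factor.
After cancelling, the expression reduces to (-2*z - 5)/(3*z + 7).
Substituting z = -2 gives -1.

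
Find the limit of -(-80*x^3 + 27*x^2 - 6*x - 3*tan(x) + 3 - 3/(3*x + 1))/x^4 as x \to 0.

Substitution gives 0/0 (the numerator vanishes to order 4).
Expand each term to order x^4: the coefficient of x^4 in -3·tan(x) is 0 and in -3·1/(1 + 3x) is -243.
Lower-order terms cancel with the polynomial part, so the numerator is (-243)·x^4 + o(x^4), and the limit is (-243)/(-1) = 243.

243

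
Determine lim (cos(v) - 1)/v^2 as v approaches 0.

-1/2

Direct substitution gives 0/0.
Apply L'Hôpital: lim (-sin(v))/(2*v), still 0/0.
After 2 applications of L'Hôpital's rule the quotient is (-cos(v))/(2); substituting v = 0 gives -1/2.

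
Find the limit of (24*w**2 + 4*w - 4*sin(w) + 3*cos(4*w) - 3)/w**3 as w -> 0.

2/3

Substitution gives 0/0; apply L'Hôpital's rule 3 times.
After differentiating numerator and denominator 3 times the quotient is (192*sin(4*w) + 4*cos(w))/(6); at w = 0 this is 2/3.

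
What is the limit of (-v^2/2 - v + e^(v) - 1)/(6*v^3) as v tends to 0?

1/36

Direct substitution gives 0/0.
Apply L'Hôpital: lim (-v + e^(v) - 1)/(18*v^2), still 0/0.
Apply L'Hôpital: lim (e^(v) - 1)/(36*v), still 0/0.
After 3 applications of L'Hôpital's rule the quotient is (e^(v))/(36); substituting v = 0 gives 1/36.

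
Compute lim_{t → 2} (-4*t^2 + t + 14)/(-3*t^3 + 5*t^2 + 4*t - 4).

At t = 2 both the top and bottom vanish — a removable singularity. Factoring out (t - 2) from each leaves (-4*t - 7)/(-3*t^2 - t + 2), which at t = 2 equals 5/4.

5/4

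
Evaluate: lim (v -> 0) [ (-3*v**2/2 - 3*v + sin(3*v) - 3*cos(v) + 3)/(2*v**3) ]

Substitution gives 0/0; apply L'Hôpital's rule 3 times.
After differentiating numerator and denominator 3 times the quotient is (-3*sin(v) - 27*cos(3*v))/(12); at v = 0 this is -9/4.

-9/4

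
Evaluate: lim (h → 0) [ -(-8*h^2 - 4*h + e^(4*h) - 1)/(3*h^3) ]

-32/9

Direct substitution gives 0/0.
Apply L'Hôpital: lim (-16*h + 4*e^(4*h) - 4)/(-9*h^2), still 0/0.
Apply L'Hôpital: lim (16*e^(4*h) - 16)/(-18*h), still 0/0.
After 3 applications of L'Hôpital's rule the quotient is (64*e^(4*h))/(-18); substituting h = 0 gives -32/9.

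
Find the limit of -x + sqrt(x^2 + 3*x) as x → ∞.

3/2

An ∞ − ∞ form. Rationalising with the conjugate, the difference becomes (3x) / (√(x^2 + 3*x) + x).
For large x the denominator behaves like 2·x, so the quotient tends to 3/2 = 3/2.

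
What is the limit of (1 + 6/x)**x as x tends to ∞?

e^(6)

Let L be the limit and take ln: ln L = lim (x)·ln(1 + 6/x) = lim (x)·(6/x + O(1/x²)) = 6.
Hence L = e^(6).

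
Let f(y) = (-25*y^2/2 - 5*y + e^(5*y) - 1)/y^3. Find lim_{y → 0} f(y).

Direct substitution gives 0/0.
Apply L'Hôpital: lim (-25*y + 5*e^(5*y) - 5)/(3*y^2), still 0/0.
Apply L'Hôpital: lim (25*e^(5*y) - 25)/(6*y), still 0/0.
After 3 applications of L'Hôpital's rule the quotient is (125*e^(5*y))/(6); substituting y = 0 gives 125/6.

125/6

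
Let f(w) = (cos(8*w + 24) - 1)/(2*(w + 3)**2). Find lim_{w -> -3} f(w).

Direct substitution gives 0/0.
Apply L'Hôpital: lim (-8*sin(8*w + 24))/(4*w + 12), still 0/0.
After 2 applications of L'Hôpital's rule the quotient is (-64*cos(8*w + 24))/(4); substituting w = -3 gives -16.

-16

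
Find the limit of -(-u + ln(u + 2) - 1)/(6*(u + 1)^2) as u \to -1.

Direct substitution gives 0/0.
Apply L'Hôpital: lim (-1 + 1/(u + 2))/(-12*u - 12), still 0/0.
After 2 applications of L'Hôpital's rule the quotient is (-1/(u + 2)^2)/(-12); substituting u = -1 gives 1/12.

1/12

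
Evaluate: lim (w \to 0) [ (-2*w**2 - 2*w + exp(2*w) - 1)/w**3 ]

4/3

Direct substitution gives 0/0.
Apply L'Hôpital: lim (-4*w + 2*e^(2*w) - 2)/(3*w^2), still 0/0.
Apply L'Hôpital: lim (4*e^(2*w) - 4)/(6*w), still 0/0.
After 3 applications of L'Hôpital's rule the quotient is (8*e^(2*w))/(6); substituting w = 0 gives 4/3.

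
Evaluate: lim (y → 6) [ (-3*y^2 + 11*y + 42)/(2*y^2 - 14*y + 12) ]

-5/2

At y = 6 both the top and bottom vanish — a removable singularity. Factoring out (y - 6) from each leaves (-3*y - 7)/(2*y - 2), which at y = 6 equals -5/2.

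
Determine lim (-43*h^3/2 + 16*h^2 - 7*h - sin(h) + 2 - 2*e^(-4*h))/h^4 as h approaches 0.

-64/3

Substitution gives 0/0; apply L'Hôpital's rule 4 times.
After differentiating numerator and denominator 4 times the quotient is (-sin(h) - 512*e^(-4*h))/(24); at h = 0 this is -64/3.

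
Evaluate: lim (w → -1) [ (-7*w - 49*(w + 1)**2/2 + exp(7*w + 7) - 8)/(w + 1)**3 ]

Direct substitution gives 0/0.
Apply L'Hôpital: lim (-49*w + 7*e^(7*w + 7) - 56)/(3*(w + 1)^2), still 0/0.
Apply L'Hôpital: lim (49*e^(7*w + 7) - 49)/(6*w + 6), still 0/0.
After 3 applications of L'Hôpital's rule the quotient is (343*e^(7*w + 7))/(6); substituting w = -1 gives 343/6.

343/6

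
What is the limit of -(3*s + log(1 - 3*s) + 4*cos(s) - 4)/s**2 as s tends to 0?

Substitution gives 0/0; apply L'Hôpital's rule 2 times.
After differentiating numerator and denominator 2 times the quotient is (-4*cos(s) - 9/(3*s - 1)^2)/(-2); at s = 0 this is 13/2.

13/2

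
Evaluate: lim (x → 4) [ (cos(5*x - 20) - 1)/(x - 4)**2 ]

Direct substitution gives 0/0.
Apply L'Hôpital: lim (-5*sin(5*x - 20))/(2*x - 8), still 0/0.
After 2 applications of L'Hôpital's rule the quotient is (-25*cos(5*x - 20))/(2); substituting x = 4 gives -25/2.

-25/2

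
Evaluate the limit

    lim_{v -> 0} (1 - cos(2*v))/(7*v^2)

2/7

Substitution gives 0/0.
Use (1 − cos u)/u² → 1/2 with u = 2v: the limit is 2²/(2·7) = 2/7.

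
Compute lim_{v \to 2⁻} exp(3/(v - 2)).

0

As v → 2⁻, 3/(v - 2) → −∞, so e^(3/(v - 2)) → 0.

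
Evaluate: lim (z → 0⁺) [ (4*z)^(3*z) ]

1

Base → 0⁺ and exponent → 0⁺: a 0^0 form.
Take logs: 3z·ln(4z). This is 0·(−∞); rewriting as ln(4z)/(1/(3z)) and applying L'Hôpital gives 0.
Hence the limit is e^0 = 1.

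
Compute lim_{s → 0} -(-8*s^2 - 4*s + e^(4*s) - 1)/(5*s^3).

Direct substitution gives 0/0.
Apply L'Hôpital: lim (-16*s + 4*e^(4*s) - 4)/(-15*s^2), still 0/0.
Apply L'Hôpital: lim (16*e^(4*s) - 16)/(-30*s), still 0/0.
After 3 applications of L'Hôpital's rule the quotient is (64*e^(4*s))/(-30); substituting s = 0 gives -32/15.

-32/15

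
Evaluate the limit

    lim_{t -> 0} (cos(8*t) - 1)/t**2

-32

Direct substitution gives 0/0.
Apply L'Hôpital: lim (-8*sin(8*t))/(2*t), still 0/0.
After 2 applications of L'Hôpital's rule the quotient is (-64*cos(8*t))/(2); substituting t = 0 gives -32.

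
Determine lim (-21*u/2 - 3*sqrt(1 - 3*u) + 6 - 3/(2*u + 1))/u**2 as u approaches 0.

-69/8

Substitution gives 0/0; apply L'Hôpital's rule 2 times.
After differentiating numerator and denominator 2 times the quotient is (-24/(2*u + 1)^3 + 27/(4*(1 - 3*u)^(3/2)))/(2); at u = 0 this is -69/8.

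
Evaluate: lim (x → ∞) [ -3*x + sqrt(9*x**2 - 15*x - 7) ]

-5/2

An ∞ − ∞ form. Rationalising with the conjugate, the difference becomes (-15x - 7) / (√(9*x^2 - 15*x - 7) + 3x).
For large x the denominator behaves like 2·3x, so the quotient tends to -15/6 = -5/2.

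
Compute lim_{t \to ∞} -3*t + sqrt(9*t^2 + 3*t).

This has the form ∞ − ∞. Multiply and divide by the conjugate √(9*t^2 + 3*t) + 3t.
That gives (3t) / (√(9*t^2 + 3*t) + 3t).
Divide numerator and denominator by t: the limit is 3/(2·3) = 1/2.

1/2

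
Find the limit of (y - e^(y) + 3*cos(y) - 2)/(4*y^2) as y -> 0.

Substitution gives 0/0 (the numerator vanishes to order 2).
Expand each term to order y^2: the coefficient of y^2 in −e^(y) is -1/2 and in 3·cos(y) is -3/2.
Lower-order terms cancel with the polynomial part, so the numerator is (-2)·y^2 + o(y^2), and the limit is (-2)/(4) = -1/2.

-1/2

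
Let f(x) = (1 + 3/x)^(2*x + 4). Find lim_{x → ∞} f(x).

The base → 1 and the exponent → ∞: a 1^∞ form.
Take logarithms: (2x + 4)·ln(1 + 3/x). Since ln(1+u) ~ u for small u, this behaves like (2x)·(3/x) → 6.
So the limit is e^(6).

e^(6)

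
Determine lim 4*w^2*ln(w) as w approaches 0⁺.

This is a 0·(−∞) form. Rewrite as 4·ln(w) / w^(−2) and apply L'Hôpital:
the derivative quotient is 4·(1/w) / (−2·w^(−3)) = (-4/2)·w^2 → 0.

0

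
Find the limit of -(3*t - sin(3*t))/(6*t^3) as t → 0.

-3/4

Direct substitution gives 0/0.
Apply L'Hôpital: lim (3 - 3*cos(3*t))/(-18*t^2), still 0/0.
Apply L'Hôpital: lim (9*sin(3*t))/(-36*t), still 0/0.
After 3 applications of L'Hôpital's rule the quotient is (27*cos(3*t))/(-36); substituting t = 0 gives -3/4.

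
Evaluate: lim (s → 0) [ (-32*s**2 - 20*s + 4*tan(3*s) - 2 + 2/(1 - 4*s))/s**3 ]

164

Substitution gives 0/0 (the numerator vanishes to order 3).
Expand each term to order s^3: the coefficient of s^3 in 2·1/(1 - 4s) is 128 and in 4·tan(3s) is 36.
Lower-order terms cancel with the polynomial part, so the numerator is (164)·s^3 + o(s^3), and the limit is (164)/(1) = 164.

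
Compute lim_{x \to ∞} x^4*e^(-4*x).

Write as x^4/e^{4x}, an ∞/∞ form.
Exponential growth dominates any polynomial, so repeated L'Hôpital (or the standard result) gives 0.

0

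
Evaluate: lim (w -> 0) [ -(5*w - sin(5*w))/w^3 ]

-125/6

Direct substitution gives 0/0.
Apply L'Hôpital: lim (5 - 5*cos(5*w))/(-3*w^2), still 0/0.
Apply L'Hôpital: lim (25*sin(5*w))/(-6*w), still 0/0.
After 3 applications of L'Hôpital's rule the quotient is (125*cos(5*w))/(-6); substituting w = 0 gives -125/6.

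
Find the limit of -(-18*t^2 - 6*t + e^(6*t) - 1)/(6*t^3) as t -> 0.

-6

Direct substitution gives 0/0.
Apply L'Hôpital: lim (-36*t + 6*e^(6*t) - 6)/(-18*t^2), still 0/0.
Apply L'Hôpital: lim (36*e^(6*t) - 36)/(-36*t), still 0/0.
After 3 applications of L'Hôpital's rule the quotient is (216*e^(6*t))/(-36); substituting t = 0 gives -6.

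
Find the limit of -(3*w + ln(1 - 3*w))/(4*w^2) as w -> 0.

9/8

Direct substitution gives 0/0.
Apply L'Hôpital: lim (3 - 3/(1 - 3*w))/(-8*w), still 0/0.
After 2 applications of L'Hôpital's rule the quotient is (-9/(1 - 3*w)^2)/(-8); substituting w = 0 gives 9/8.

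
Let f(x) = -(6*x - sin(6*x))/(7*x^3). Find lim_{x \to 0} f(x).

Direct substitution gives 0/0.
Apply L'Hôpital: lim (6 - 6*cos(6*x))/(-21*x^2), still 0/0.
Apply L'Hôpital: lim (36*sin(6*x))/(-42*x), still 0/0.
After 3 applications of L'Hôpital's rule the quotient is (216*cos(6*x))/(-42); substituting x = 0 gives -36/7.

-36/7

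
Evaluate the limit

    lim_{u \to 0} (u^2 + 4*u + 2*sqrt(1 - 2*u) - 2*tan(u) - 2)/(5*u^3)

-1/3

Substitution gives 0/0; apply L'Hôpital's rule 3 times.
After differentiating numerator and denominator 3 times the quotient is (8/cos(u)^2 - 12/cos(u)^4 - 6/(1 - 2*u)^(5/2))/(30); at u = 0 this is -1/3.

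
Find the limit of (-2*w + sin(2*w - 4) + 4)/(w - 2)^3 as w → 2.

-4/3

Direct substitution gives 0/0.
Apply L'Hôpital: lim (2*cos(2*w - 4) - 2)/(3*(w - 2)^2), still 0/0.
Apply L'Hôpital: lim (-4*sin(2*w - 4))/(6*w - 12), still 0/0.
After 3 applications of L'Hôpital's rule the quotient is (-8*cos(2*w - 4))/(6); substituting w = 2 gives -4/3.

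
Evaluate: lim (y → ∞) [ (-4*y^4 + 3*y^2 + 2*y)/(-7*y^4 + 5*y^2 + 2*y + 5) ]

Numerator and denominator both have degree 4.
Dividing every term by y^4, all lower-order terms vanish and the limit is the ratio of leading coefficients, -4/(-7) = 4/7.

4/7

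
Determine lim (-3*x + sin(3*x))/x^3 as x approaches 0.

-9/2

Direct substitution gives 0/0.
Apply L'Hôpital: lim (3*cos(3*x) - 3)/(3*x^2), still 0/0.
Apply L'Hôpital: lim (-9*sin(3*x))/(6*x), still 0/0.
After 3 applications of L'Hôpital's rule the quotient is (-27*cos(3*x))/(6); substituting x = 0 gives -9/2.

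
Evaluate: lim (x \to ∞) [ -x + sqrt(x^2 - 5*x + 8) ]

This has the form ∞ − ∞. Multiply and divide by the conjugate √(x^2 - 5*x + 8) + x.
That gives (-5x + 8) / (√(x^2 - 5*x + 8) + x).
Divide numerator and denominator by x: the limit is -5/(2·1) = -5/2.

-5/2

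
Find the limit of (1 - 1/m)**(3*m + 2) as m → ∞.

e^(-3)

Let L be the limit and take ln: ln L = lim (3m + 2)·ln(1 - 1/m) = lim (3m + 2)·(-1/m + O(1/m²)) = -3.
Hence L = e^(-3).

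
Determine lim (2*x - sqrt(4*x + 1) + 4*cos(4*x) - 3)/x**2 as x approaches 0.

-30

Substitution gives 0/0; apply L'Hôpital's rule 2 times.
After differentiating numerator and denominator 2 times the quotient is (-64*cos(4*x) + 4/(4*x + 1)^(3/2))/(2); at x = 0 this is -30.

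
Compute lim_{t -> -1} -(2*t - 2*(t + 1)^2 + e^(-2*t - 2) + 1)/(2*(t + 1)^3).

2/3

Direct substitution gives 0/0.
Apply L'Hôpital: lim (-4*t - 2*e^(-2*t - 2) - 2)/(-6*(t + 1)^2), still 0/0.
Apply L'Hôpital: lim (4*e^(-2*t - 2) - 4)/(-12*t - 12), still 0/0.
After 3 applications of L'Hôpital's rule the quotient is (-8*e^(-2*t - 2))/(-12); substituting t = -1 gives 2/3.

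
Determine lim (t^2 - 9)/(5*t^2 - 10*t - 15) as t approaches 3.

3/10

Direct substitution gives 0/0, so factor. Both numerator and denominator have (t - 3) as a factor.
After cancelling, the expression reduces to (t + 3)/(5*t + 5).
Substituting t = 3 gives 3/10.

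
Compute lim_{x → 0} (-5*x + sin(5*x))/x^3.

-125/6

Direct substitution gives 0/0.
Apply L'Hôpital: lim (5*cos(5*x) - 5)/(3*x^2), still 0/0.
Apply L'Hôpital: lim (-25*sin(5*x))/(6*x), still 0/0.
After 3 applications of L'Hôpital's rule the quotient is (-125*cos(5*x))/(6); substituting x = 0 gives -125/6.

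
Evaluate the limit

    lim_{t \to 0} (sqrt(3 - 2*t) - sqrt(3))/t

-√(3)/3

A 0/0 form; rationalise with √(3 - 2t) + √3. This collapses the numerator to -2t, leaving -2/(√(3 - 2t) + √3) → -2/(2√3) = -√(3)/3.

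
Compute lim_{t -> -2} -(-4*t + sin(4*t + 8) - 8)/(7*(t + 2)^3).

32/21

Direct substitution gives 0/0.
Apply L'Hôpital: lim (4*cos(4*t + 8) - 4)/(-21*(t + 2)^2), still 0/0.
Apply L'Hôpital: lim (-16*sin(4*t + 8))/(-42*t - 84), still 0/0.
After 3 applications of L'Hôpital's rule the quotient is (-64*cos(4*t + 8))/(-42); substituting t = -2 gives 32/21.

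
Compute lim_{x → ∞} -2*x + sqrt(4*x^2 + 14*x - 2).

An ∞ − ∞ form. Rationalising with the conjugate, the difference becomes (14x - 2) / (√(4*x^2 + 14*x - 2) + 2x).
For large x the denominator behaves like 2·2x, so the quotient tends to 14/4 = 7/2.

7/2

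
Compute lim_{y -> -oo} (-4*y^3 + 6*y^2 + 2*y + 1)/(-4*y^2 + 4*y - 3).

The numerator has higher degree (3 > 2); the quotient behaves like (-4/(-4))·y^1 for large |y|.
As y → −∞ this diverges to -∞.

-∞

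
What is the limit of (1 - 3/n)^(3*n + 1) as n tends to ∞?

Write it as [(1 - 3/n)^n]^(3) · (1 - 3/n)^(1). The bracketed term tends to e^(-3) and the second factor to 1, so the limit is e^(-9).

e^(-9)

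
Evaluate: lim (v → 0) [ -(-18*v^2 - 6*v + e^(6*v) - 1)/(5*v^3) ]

Direct substitution gives 0/0.
Apply L'Hôpital: lim (-36*v + 6*e^(6*v) - 6)/(-15*v^2), still 0/0.
Apply L'Hôpital: lim (36*e^(6*v) - 36)/(-30*v), still 0/0.
After 3 applications of L'Hôpital's rule the quotient is (216*e^(6*v))/(-30); substituting v = 0 gives -36/5.

-36/5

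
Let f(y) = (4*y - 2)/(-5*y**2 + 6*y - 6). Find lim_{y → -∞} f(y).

0

The denominator has degree 2 and the numerator degree 1. Dividing numerator and denominator by y^2 sends every term to 0 except the leading denominator term, so the limit is 0.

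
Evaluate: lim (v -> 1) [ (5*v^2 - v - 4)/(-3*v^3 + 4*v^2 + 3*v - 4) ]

Direct substitution gives 0/0, so factor. Both numerator and denominator have (v - 1) as a factor.
After cancelling, the expression reduces to (5*v + 4)/(-3*v^2 + v + 4).
Substituting v = 1 gives 9/2.

9/2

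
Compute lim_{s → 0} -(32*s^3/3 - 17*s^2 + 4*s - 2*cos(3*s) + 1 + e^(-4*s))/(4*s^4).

Substitution gives 0/0; apply L'Hôpital's rule 4 times.
After differentiating numerator and denominator 4 times the quotient is (-162*cos(3*s) + 256*e^(-4*s))/(-96); at s = 0 this is -47/48.

-47/48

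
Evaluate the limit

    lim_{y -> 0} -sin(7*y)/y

-7

Substitution gives 0/0.
Write it as (7/(-1))·sin(7y)/(7y); since sin(u)/u → 1, the limit is -7.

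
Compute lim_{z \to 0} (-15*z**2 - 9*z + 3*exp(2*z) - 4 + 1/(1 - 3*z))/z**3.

Substitution gives 0/0; apply L'Hôpital's rule 3 times.
After differentiating numerator and denominator 3 times the quotient is (24*e^(2*z) + 162/(3*z - 1)^4)/(6); at z = 0 this is 31.

31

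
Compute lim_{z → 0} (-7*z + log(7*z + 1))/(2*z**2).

Direct substitution gives 0/0.
Apply L'Hôpital: lim (-7 + 7/(7*z + 1))/(4*z), still 0/0.
After 2 applications of L'Hôpital's rule the quotient is (-49/(7*z + 1)^2)/(4); substituting z = 0 gives -49/4.

-49/4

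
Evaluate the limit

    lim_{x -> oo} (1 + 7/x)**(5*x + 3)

e^(35)

Write it as [(1 + 7/x)^x]^(5) · (1 + 7/x)^(3). The bracketed term tends to e^(7) and the second factor to 1, so the limit is e^(35).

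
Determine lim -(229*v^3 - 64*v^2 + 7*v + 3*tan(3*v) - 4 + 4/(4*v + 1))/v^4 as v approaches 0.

Substitution gives 0/0; apply L'Hôpital's rule 4 times.
After differentiating numerator and denominator 4 times the quotient is (5832*tan(3*v)^3/cos(3*v)^2 + 3888*tan(3*v)/cos(3*v)^2 + 24576/(4*v + 1)^5)/(-24); at v = 0 this is -1024.

-1024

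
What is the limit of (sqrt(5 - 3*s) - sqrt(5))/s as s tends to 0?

Substitution gives 0/0. Multiply numerator and denominator by the conjugate √(5 - 3s) + √5.
The numerator becomes (5 - 3s) − 5 = -3s, so the expression simplifies to -3/(√(5 - 3s) + √5).
Letting s → 0 gives -3/(2√5) = -3*√(5)/10.

-3*√(5)/10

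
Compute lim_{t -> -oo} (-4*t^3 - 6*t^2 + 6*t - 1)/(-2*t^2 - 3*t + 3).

The numerator has higher degree (3 > 2); the quotient behaves like (-4/(-2))·t^1 for large |t|.
As t → −∞ this diverges to -∞.

-∞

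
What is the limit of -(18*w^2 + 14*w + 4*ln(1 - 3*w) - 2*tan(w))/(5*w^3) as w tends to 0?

22/3

Substitution gives 0/0; apply L'Hôpital's rule 3 times.
After differentiating numerator and denominator 3 times the quotient is (8/cos(w)^2 - 12/cos(w)^4 + 216/(3*w - 1)^3)/(-30); at w = 0 this is 22/3.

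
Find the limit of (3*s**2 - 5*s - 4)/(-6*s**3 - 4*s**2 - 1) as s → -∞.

0

The denominator has degree 3 and the numerator degree 2. Dividing numerator and denominator by s^3 sends every term to 0 except the leading denominator term, so the limit is 0.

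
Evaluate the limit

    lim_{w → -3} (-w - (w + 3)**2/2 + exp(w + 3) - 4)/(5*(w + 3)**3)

Direct substitution gives 0/0.
Apply L'Hôpital: lim (-w + e^(w + 3) - 4)/(15*(w + 3)^2), still 0/0.
Apply L'Hôpital: lim (e^(w + 3) - 1)/(30*w + 90), still 0/0.
After 3 applications of L'Hôpital's rule the quotient is (e^(w + 3))/(30); substituting w = -3 gives 1/30.

1/30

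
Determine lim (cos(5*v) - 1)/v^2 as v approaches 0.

Direct substitution gives 0/0.
Apply L'Hôpital: lim (-5*sin(5*v))/(2*v), still 0/0.
After 2 applications of L'Hôpital's rule the quotient is (-25*cos(5*v))/(2); substituting v = 0 gives -25/2.

-25/2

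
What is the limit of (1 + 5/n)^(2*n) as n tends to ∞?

Let L be the limit and take ln: ln L = lim (2n)·ln(1 + 5/n) = lim (2n)·(5/n + O(1/n²)) = 10.
Hence L = e^(10).

e^(10)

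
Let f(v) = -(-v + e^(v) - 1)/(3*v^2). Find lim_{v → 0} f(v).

-1/6

Direct substitution gives 0/0.
Apply L'Hôpital: lim (e^(v) - 1)/(-6*v), still 0/0.
After 2 applications of L'Hôpital's rule the quotient is (e^(v))/(-6); substituting v = 0 gives -1/6.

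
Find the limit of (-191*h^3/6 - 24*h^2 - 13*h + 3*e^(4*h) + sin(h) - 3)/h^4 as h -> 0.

32

Substitution gives 0/0 (the numerator vanishes to order 4).
Expand each term to order h^4: the coefficient of h^4 in 3·e^(4h) is 32 and in sin(h) is 0.
Lower-order terms cancel with the polynomial part, so the numerator is (32)·h^4 + o(h^4), and the limit is (32)/(1) = 32.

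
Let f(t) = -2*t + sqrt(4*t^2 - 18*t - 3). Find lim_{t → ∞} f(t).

-9/2

This has the form ∞ − ∞. Multiply and divide by the conjugate √(4*t^2 - 18*t - 3) + 2t.
That gives (-18t - 3) / (√(4*t^2 - 18*t - 3) + 2t).
Divide numerator and denominator by t: the limit is -18/(2·2) = -9/2.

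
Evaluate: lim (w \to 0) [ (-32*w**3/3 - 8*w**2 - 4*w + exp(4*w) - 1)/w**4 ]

32/3

Direct substitution gives 0/0.
Apply L'Hôpital: lim (-32*w^2 - 16*w + 4*e^(4*w) - 4)/(4*w^3), still 0/0.
Apply L'Hôpital: lim (-64*w + 16*e^(4*w) - 16)/(12*w^2), still 0/0.
Apply L'Hôpital: lim (64*e^(4*w) - 64)/(24*w), still 0/0.
After 4 applications of L'Hôpital's rule the quotient is (256*e^(4*w))/(24); substituting w = 0 gives 32/3.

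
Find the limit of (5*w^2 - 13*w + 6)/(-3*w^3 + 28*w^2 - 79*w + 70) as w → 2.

-7/3

Since w = 2 makes numerator and denominator zero, (w - 2) divides both.
Cancelling it gives (5*w - 3)/(-3*w^2 + 22*w - 35); now plug in w = 2 to get -7/3.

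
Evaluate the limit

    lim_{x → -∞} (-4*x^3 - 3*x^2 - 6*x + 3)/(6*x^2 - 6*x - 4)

∞

The numerator has higher degree (3 > 2); the quotient behaves like (-4/(6))·x^1 for large |x|.
As x → −∞ this diverges to ∞.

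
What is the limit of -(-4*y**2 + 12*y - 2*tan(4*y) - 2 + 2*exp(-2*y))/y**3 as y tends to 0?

136/3

Substitution gives 0/0 (the numerator vanishes to order 3).
Expand each term to order y^3: the coefficient of y^3 in 2·e^(-2y) is -8/3 and in -2·tan(4y) is -128/3.
Lower-order terms cancel with the polynomial part, so the numerator is (-136/3)·y^3 + o(y^3), and the limit is (-136/3)/(-1) = 136/3.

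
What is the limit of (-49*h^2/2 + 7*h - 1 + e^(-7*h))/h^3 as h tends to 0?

-343/6

Direct substitution gives 0/0.
Apply L'Hôpital: lim (-49*h + 7 - 7*e^(-7*h))/(3*h^2), still 0/0.
Apply L'Hôpital: lim (-49 + 49*e^(-7*h))/(6*h), still 0/0.
After 3 applications of L'Hôpital's rule the quotient is (-343*e^(-7*h))/(6); substituting h = 0 gives -343/6.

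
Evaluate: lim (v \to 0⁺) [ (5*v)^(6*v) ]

1

Base → 0⁺ and exponent → 0⁺: a 0^0 form.
Take logs: 6v·ln(5v). This is 0·(−∞); rewriting as ln(5v)/(1/(6v)) and applying L'Hôpital gives 0.
Hence the limit is e^0 = 1.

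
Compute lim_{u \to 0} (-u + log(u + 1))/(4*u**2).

Direct substitution gives 0/0.
Apply L'Hôpital: lim (-1 + 1/(u + 1))/(8*u), still 0/0.
After 2 applications of L'Hôpital's rule the quotient is (-1/(u + 1)^2)/(8); substituting u = 0 gives -1/8.

-1/8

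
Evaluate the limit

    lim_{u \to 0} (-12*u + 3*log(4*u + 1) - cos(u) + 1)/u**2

-47/2

Substitution gives 0/0 (the numerator vanishes to order 2).
Expand each term to order u^2: the coefficient of u^2 in 3·ln(1 + 4u) is -24 and in −cos(u) is 1/2.
Lower-order terms cancel with the polynomial part, so the numerator is (-47/2)·u^2 + o(u^2), and the limit is (-47/2)/(1) = -47/2.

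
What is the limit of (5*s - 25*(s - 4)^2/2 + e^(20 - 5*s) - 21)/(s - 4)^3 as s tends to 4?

-125/6

Direct substitution gives 0/0.
Apply L'Hôpital: lim (-25*s - 5*e^(20 - 5*s) + 105)/(3*(s - 4)^2), still 0/0.
Apply L'Hôpital: lim (25*e^(20 - 5*s) - 25)/(6*s - 24), still 0/0.
After 3 applications of L'Hôpital's rule the quotient is (-125*e^(20 - 5*s))/(6); substituting s = 4 gives -125/6.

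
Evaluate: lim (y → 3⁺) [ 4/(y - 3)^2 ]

∞

As y → 3⁺, (y - 3) → 0⁺, so (y - 3)^2 → 0⁺ and 4/(y - 3)^2 → ∞.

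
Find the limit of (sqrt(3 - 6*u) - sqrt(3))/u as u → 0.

A 0/0 form; rationalise with √(3 - 6u) + √3. This collapses the numerator to -6u, leaving -6/(√(3 - 6u) + √3) → -6/(2√3) = -√(3).

-√(3)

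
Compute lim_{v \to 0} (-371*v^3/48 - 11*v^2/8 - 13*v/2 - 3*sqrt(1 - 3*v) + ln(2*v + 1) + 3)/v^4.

703/128

Substitution gives 0/0 (the numerator vanishes to order 4).
Expand each term to order v^4: the coefficient of v^4 in ln(1 + 2v) is -4 and in -3·√(1 - 3v) is 1215/128.
Lower-order terms cancel with the polynomial part, so the numerator is (703/128)·v^4 + o(v^4), and the limit is (703/128)/(1) = 703/128.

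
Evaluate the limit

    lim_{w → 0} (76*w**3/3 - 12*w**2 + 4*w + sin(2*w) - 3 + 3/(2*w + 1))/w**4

48

Substitution gives 0/0 (the numerator vanishes to order 4).
Expand each term to order w^4: the coefficient of w^4 in sin(2w) is 0 and in 3·1/(1 + 2w) is 48.
Lower-order terms cancel with the polynomial part, so the numerator is (48)·w^4 + o(w^4), and the limit is (48)/(1) = 48.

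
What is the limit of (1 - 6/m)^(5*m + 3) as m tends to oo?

e^(-30)

Write it as [(1 - 6/m)^m]^(5) · (1 - 6/m)^(3). The bracketed term tends to e^(-6) and the second factor to 1, so the limit is e^(-30).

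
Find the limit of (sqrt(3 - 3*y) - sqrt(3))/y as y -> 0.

-√(3)/2

A 0/0 form; rationalise with √(3 - 3y) + √3. This collapses the numerator to -3y, leaving -3/(√(3 - 3y) + √3) → -3/(2√3) = -√(3)/2.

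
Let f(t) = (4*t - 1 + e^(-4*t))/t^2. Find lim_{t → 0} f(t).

Direct substitution gives 0/0.
Apply L'Hôpital: lim (4 - 4*e^(-4*t))/(2*t), still 0/0.
After 2 applications of L'Hôpital's rule the quotient is (16*e^(-4*t))/(2); substituting t = 0 gives 8.

8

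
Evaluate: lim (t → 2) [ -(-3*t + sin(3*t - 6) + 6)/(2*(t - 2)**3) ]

9/4

Direct substitution gives 0/0.
Apply L'Hôpital: lim (3*cos(3*t - 6) - 3)/(-6*(t - 2)^2), still 0/0.
Apply L'Hôpital: lim (-9*sin(3*t - 6))/(24 - 12*t), still 0/0.
After 3 applications of L'Hôpital's rule the quotient is (-27*cos(3*t - 6))/(-12); substituting t = 2 gives 9/4.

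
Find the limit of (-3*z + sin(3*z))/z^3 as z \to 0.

-9/2

Direct substitution gives 0/0.
Apply L'Hôpital: lim (3*cos(3*z) - 3)/(3*z^2), still 0/0.
Apply L'Hôpital: lim (-9*sin(3*z))/(6*z), still 0/0.
After 3 applications of L'Hôpital's rule the quotient is (-27*cos(3*z))/(6); substituting z = 0 gives -9/2.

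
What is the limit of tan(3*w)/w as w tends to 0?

Substitution gives 0/0.
Since tan(u)/u → 1 as u → 0, tan(3w)/(3w) → 1 and the limit is 3.

3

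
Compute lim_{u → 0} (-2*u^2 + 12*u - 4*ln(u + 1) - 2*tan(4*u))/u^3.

Substitution gives 0/0; apply L'Hôpital's rule 3 times.
After differentiating numerator and denominator 3 times the quotient is (-512*tan(4*u)^2/cos(4*u)^2 - 256/cos(4*u)^4 - 8/(u + 1)^3)/(6); at u = 0 this is -44.

-44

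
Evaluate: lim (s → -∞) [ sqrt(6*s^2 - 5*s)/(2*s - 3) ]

-√(6)/2

For large |s|, √(6*s^2 - 5*s) ≈ √6·|s| and the denominator ≈ 2s.
Since s → −∞, |s| = −s, giving −√6/(2) = -√(6)/2.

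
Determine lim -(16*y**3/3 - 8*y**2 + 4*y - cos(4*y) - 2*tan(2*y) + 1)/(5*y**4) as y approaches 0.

Substitution gives 0/0 (the numerator vanishes to order 4).
Expand each term to order y^4: the coefficient of y^4 in −cos(4y) is -32/3 and in -2·tan(2y) is 0.
Lower-order terms cancel with the polynomial part, so the numerator is (-32/3)·y^4 + o(y^4), and the limit is (-32/3)/(-5) = 32/15.

32/15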